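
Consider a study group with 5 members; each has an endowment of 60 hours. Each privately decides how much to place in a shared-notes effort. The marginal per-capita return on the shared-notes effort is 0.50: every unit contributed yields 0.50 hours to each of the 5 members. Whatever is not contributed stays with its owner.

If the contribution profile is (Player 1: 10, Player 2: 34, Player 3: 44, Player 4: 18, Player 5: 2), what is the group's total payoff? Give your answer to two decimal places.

462.00 hours

Total contributed: 10 + 34 + 44 + 18 + 2 = 108; total kept: 5 × 60 − 108 = 192.
The shared-notes effort pays out 0.50 × 5 × 108 = 270.00 in aggregate.
Group total = 192 + 270.00 = 462.00.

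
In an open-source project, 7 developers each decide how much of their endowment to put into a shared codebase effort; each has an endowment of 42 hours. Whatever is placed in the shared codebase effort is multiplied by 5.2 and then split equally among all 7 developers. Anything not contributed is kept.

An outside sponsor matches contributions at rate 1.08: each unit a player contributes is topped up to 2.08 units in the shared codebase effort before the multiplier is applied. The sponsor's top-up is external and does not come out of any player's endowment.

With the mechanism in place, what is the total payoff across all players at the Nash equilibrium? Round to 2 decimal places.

The effective private return per unit is now 5.2 × 2.08 / 7 = 1.5451 > 1, so every player's dominant strategy flips to full contribution.
At the Nash equilibrium everyone contributes 42. Group total payoff = 5.2 × 2.08 × 294 = 3179.90.

3179.90 hours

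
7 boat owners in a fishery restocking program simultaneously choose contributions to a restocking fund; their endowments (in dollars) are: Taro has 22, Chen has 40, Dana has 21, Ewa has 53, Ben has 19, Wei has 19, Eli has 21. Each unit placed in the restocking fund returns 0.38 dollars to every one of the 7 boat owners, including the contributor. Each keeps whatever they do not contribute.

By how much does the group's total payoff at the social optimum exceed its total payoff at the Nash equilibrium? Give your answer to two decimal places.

323.70 dollars

The private return per contributed unit is 0.38 < 1 for everyone, so the Nash equilibrium is zero contribution and the group total is Σ E_j = 22 + 40 + 21 + 53 + 19 + 19 + 21 = 195.
Each contributed unit returns 2.660 to the group, so the social optimum is full contribution by everyone: group total = 2.660 × 195 = 518.70.
Efficiency loss = (2.660 − 1) × 195 = 323.70.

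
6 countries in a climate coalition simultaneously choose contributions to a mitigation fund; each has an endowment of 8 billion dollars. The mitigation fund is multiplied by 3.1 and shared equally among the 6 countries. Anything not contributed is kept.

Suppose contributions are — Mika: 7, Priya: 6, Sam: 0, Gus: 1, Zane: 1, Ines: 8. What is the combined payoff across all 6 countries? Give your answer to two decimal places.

96.30 billion dollars

Total contributed: 7 + 6 + 0 + 1 + 1 + 8 = 23; total kept: 6 × 8 − 23 = 25.
The mitigation fund pays out 3.1 × 23 = 71.30 in aggregate.
Group total = 25 + 71.30 = 96.30.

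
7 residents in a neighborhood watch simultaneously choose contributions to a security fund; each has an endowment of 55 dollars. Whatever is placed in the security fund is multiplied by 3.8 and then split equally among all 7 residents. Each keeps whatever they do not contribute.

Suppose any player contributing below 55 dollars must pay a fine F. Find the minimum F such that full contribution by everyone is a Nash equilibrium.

Given the others contribute fully, the best deviation is to contribute 0 (any partial contribution still incurs the fine and gives up units whose private return 0.5429 is below 1).
Deviating from 55 to 0 saves 55 dollars but forfeits the deviator's share of the drop in the security fund: 3.8/7 × 55 = 29.86.
So the deviation gain is 55 − 29.86 = 25.14, and the fine must be at least 25.14 dollars to wipe it out.

25.14 dollars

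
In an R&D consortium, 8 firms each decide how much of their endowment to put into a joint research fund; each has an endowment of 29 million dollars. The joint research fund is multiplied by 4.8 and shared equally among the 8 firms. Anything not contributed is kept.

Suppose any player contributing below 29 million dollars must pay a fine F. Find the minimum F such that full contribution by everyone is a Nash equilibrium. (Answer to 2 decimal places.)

11.60 million dollars

Given the others contribute fully, the best deviation is to contribute 0 (any partial contribution still incurs the fine and gives up units whose private return 0.6000 is below 1).
Deviating from 29 to 0 saves 29 million dollars but forfeits the deviator's share of the drop in the joint research fund: 4.8/8 × 29 = 17.40.
So the deviation gain is 29 − 17.40 = 11.60, and the fine must be at least 11.60 million dollars to wipe it out.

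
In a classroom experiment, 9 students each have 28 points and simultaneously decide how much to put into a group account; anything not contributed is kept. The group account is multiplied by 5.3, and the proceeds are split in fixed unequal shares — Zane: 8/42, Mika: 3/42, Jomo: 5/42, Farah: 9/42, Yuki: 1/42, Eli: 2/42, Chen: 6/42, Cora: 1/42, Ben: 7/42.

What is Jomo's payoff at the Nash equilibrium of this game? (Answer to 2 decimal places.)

63.33 points

Each unit j contributes comes back to j as 5.3 × (j's share), so j prefers to contribute only if that share exceeds 1/5.3 = 0.1887; otherwise keeping the unit dominates.
The shares above 0.1887 belong to Zane and Farah, contributing 28 each; the remaining 7 contribute 0. Total contributed: 56.
Jomo keeps 28 and receives 5.3 × 56 × 5/42 = 35.33 from the group account, for a payoff of 63.33.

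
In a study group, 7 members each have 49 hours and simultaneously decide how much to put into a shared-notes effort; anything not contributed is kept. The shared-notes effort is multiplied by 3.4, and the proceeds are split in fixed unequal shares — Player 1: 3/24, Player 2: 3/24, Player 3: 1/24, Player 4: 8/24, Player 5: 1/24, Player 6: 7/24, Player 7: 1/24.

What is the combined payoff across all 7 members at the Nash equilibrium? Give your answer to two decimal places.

For player j, contributing a unit is worthwhile iff 3.4 × (j's share) ≥ 1, i.e. iff j's share is at least 0.2941.
Only Player 4 (8/24) clears that bar, contributing 49; the remaining 6 contribute 0. Total contributed: 49.
The shared-notes effort pays out 3.4 × 49 = 166.60 in total (split across the unequal shares, but the aggregate is all that matters for the group sum).
The 6 free-riders keep 49 each, adding 294. Group total = 294 + 166.60 = 460.60.

460.60 hours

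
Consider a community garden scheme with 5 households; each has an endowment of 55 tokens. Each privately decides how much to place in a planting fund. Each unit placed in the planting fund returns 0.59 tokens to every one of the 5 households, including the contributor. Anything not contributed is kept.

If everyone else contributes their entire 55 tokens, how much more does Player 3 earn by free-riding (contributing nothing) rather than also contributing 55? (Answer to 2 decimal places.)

Switching from a contribution of 55 to 0 lets Player 3 keep an extra 55 tokens, but lowers the planting fund by 55, which costs Player 3 their own share of that drop: 0.59 × 55 = 32.45.
Net gain = 55 − 32.45 = 22.55. The private return per contributed unit (0.59) is below 1, so free-riding is indeed the best response regardless of what the others do.

22.55 tokens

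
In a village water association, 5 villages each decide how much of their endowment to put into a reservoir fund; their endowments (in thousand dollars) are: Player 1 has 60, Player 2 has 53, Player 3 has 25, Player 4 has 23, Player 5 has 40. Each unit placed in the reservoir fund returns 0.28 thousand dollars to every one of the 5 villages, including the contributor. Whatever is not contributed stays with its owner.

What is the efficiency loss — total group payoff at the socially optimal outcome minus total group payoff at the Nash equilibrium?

80.40 thousand dollars

The private return per contributed unit is 0.28 < 1 for everyone, so the Nash equilibrium is zero contribution and the group total is Σ E_j = 60 + 53 + 25 + 23 + 40 = 201.
Each contributed unit returns 1.400 to the group, so the social optimum is full contribution by everyone: group total = 1.400 × 201 = 281.40.
Efficiency loss = (1.400 − 1) × 201 = 80.40.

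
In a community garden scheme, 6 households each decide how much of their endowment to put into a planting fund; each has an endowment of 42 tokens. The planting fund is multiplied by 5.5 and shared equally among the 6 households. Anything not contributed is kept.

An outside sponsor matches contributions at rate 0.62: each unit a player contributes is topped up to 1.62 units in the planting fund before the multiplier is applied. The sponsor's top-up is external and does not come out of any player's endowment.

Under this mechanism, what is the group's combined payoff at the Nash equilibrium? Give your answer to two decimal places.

The effective private return per unit is now 5.5 × 1.62 / 6 = 1.4850 > 1, so every player's dominant strategy flips to full contribution.
So the Nash equilibrium is full contribution by all 6; the group earns 5.5 × 1.62 × 252 = 2245.32.

2245.32 tokens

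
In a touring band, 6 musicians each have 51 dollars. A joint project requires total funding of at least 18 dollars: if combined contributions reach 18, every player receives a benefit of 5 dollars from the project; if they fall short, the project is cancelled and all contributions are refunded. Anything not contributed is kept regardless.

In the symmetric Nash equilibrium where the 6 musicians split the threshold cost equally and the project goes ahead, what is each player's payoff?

53 dollars

Equal share of the threshold: 18/6 = 3.
At this profile no one gains by cutting their contribution: any cut drops the total below 18, the project is cancelled, contributions are refunded, and the deviator ends with 51, which is less than 51 − 3 + 5 = 53. Contributing more than 3 just wastes the excess. So contributing exactly 3 is a best response.
Each player's payoff: 51 − 3 + 5 = 53.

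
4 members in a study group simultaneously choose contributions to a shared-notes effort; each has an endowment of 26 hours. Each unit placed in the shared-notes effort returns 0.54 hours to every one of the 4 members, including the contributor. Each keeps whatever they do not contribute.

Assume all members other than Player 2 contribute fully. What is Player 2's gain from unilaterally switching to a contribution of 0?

Switching from a contribution of 26 to 0 lets Player 2 keep an extra 26 hours, but lowers the shared-notes effort by 26, which costs Player 2 their own share of that drop: 0.54 × 26 = 14.04.
Net gain = 26 − 14.04 = 11.96. The private return per contributed unit (0.54) is below 1, so free-riding is indeed the best response regardless of what the others do.

11.96 hours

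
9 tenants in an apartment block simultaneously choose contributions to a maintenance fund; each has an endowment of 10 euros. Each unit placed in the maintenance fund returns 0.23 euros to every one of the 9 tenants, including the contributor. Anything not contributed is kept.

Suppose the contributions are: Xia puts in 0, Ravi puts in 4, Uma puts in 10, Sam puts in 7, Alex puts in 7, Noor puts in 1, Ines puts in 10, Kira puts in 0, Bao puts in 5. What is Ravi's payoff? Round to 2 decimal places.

16.12 euros

Total contributed: 0 + 4 + 10 + 7 + 7 + 1 + 10 + 0 + 5 = 44.
Each receives 0.23 × 44 = 10.12 from the maintenance fund.
Ravi keeps 10 − 4 = 6, so Ravi's payoff is 6 + 10.12 = 16.12.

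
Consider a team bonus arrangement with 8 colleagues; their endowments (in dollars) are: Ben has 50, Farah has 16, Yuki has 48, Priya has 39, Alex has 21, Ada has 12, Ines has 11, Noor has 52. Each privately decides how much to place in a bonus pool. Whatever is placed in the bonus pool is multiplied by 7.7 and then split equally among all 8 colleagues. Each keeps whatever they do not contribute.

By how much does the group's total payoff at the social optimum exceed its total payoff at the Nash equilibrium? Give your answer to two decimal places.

The private return per contributed unit is 7.7/8 = 0.9625 < 1 for every player regardless of endowment, so the Nash equilibrium is zero contribution and the group total is Σ E_j = 50 + 16 + 48 + 39 + 21 + 12 + 11 + 52 = 249.
Each contributed unit returns 7.700 to the group, so the social optimum is full contribution by everyone: group total = 7.700 × 249 = 1917.30.
Efficiency loss = (7.700 − 1) × 249 = 1668.30.

1668.30 dollars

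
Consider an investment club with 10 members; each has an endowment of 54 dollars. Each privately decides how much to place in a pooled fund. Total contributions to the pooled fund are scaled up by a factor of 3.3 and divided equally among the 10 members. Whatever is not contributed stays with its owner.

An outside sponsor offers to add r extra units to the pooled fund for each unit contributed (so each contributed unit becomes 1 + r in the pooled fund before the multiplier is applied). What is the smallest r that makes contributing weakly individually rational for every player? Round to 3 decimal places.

With matching at rate r, one contributed unit becomes (1 + r) in the pooled fund and returns 3.3 × (1 + r) / 10 to the contributor.
Setting this equal to 1: 1 + r = 10/3.3 = 3.0303.
So the minimum matching rate is r = 3.0303 − 1 = 2.030.

2.030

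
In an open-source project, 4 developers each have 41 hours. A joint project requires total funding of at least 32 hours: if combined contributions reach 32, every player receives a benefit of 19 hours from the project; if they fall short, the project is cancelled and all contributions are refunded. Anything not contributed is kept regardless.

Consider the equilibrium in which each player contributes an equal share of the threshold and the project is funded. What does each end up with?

Equal share of the threshold: 32/4 = 8.
At this profile no one gains by cutting their contribution: any cut drops the total below 32, the project is cancelled, contributions are refunded, and the deviator ends with 41, which is less than 41 − 8 + 19 = 52. Contributing more than 8 just wastes the excess. So contributing exactly 8 is a best response.
Each player's payoff: 41 − 8 + 19 = 52.

52 hours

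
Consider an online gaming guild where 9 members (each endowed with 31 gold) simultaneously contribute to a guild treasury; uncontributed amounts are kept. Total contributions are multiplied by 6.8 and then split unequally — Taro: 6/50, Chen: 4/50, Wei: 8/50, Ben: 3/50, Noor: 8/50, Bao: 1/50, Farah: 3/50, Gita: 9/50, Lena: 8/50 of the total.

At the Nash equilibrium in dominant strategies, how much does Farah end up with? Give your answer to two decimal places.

81.59 gold

A player with share s gets back 6.8·s per unit contributed, so full contribution is dominant for anyone with s > 1/6.8 = 0.1471 and zero contribution is dominant for anyone below.
Wei, Noor, Gita and Lena are above the threshold, contributing 31 each; the remaining 5 contribute 0. Total contributed: 124.
Farah keeps 31 and receives 6.8 × 124 × 3/50 = 50.59 from the guild treasury, for a payoff of 81.59.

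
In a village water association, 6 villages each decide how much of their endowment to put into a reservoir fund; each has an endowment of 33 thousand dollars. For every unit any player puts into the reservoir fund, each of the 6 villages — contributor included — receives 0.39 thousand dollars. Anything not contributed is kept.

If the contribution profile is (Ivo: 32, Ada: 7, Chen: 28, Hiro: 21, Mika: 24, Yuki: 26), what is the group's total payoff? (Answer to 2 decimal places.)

382.92 thousand dollars

Total contributed: 32 + 7 + 28 + 21 + 24 + 26 = 138; total kept: 6 × 33 − 138 = 60.
The reservoir fund pays out 0.39 × 6 × 138 = 322.92 in aggregate.
Group total = 60 + 322.92 = 382.92.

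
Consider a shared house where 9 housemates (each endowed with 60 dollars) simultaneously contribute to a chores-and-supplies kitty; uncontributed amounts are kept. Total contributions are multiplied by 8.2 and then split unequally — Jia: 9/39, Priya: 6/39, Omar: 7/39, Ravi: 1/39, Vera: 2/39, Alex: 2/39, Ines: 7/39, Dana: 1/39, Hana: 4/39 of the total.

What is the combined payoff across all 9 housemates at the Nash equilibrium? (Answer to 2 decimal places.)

2268.00 dollars

For player j, contributing a unit is worthwhile iff 8.2 × (j's share) ≥ 1, i.e. iff j's share is at least 0.1220.
Jia, Priya, Omar and Ines are above the threshold, contributing 60 each; the remaining 5 contribute 0. Total contributed: 240.
The chores-and-supplies kitty pays out 8.2 × 240 = 1968.00 in total (split across the unequal shares, but the aggregate is all that matters for the group sum).
The 5 free-riders keep 60 each, adding 300. Group total = 300 + 1968.00 = 2268.00.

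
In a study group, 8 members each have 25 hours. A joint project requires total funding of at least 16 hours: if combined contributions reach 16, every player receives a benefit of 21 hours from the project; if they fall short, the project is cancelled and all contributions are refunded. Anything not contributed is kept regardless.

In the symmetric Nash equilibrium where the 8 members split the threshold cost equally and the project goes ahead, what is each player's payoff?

44 hours

Equal share of the threshold: 16/8 = 2.
At this profile no one gains by cutting their contribution: any cut drops the total below 16, the project is cancelled, contributions are refunded, and the deviator ends with 25, which is less than 25 − 2 + 21 = 44. Contributing more than 2 just wastes the excess. So contributing exactly 2 is a best response.
Each player's payoff: 25 − 2 + 21 = 44.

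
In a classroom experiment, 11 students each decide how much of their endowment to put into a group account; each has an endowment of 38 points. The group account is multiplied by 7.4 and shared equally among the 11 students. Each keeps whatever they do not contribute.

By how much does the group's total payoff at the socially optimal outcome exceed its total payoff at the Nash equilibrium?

2675.20 points

Each contributed unit returns 7.4/11 = 0.6727 to its contributor — below 1 — so contributing 0 is dominant for every player. At the Nash equilibrium everyone keeps their 38, and the group total is 11 × 38 = 418.
Each contributed unit returns 7.400 to the group as a whole (0.6727 to each of 11 players), which exceeds 1, so the social optimum is full contribution: group total = 7.400 × 418 = 3093.20.
Efficiency loss = 3093.20 − 418 = 2675.20.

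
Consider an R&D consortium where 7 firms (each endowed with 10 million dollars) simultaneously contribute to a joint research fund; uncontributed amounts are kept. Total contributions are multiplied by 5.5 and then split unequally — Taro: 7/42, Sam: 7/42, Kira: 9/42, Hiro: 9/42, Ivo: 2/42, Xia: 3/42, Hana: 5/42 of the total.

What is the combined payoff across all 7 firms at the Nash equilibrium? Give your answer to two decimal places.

160.00 million dollars

Each unit j contributes comes back to j as 5.5 × (j's share), so j prefers to contribute only if that share exceeds 1/5.5 = 0.1818; otherwise keeping the unit dominates.
Kira and Hiro clear that bar, contributing 10 each; the remaining 5 contribute 0. Total contributed: 20.
The joint research fund pays out 5.5 × 20 = 110.00 in total (split across the unequal shares, but the aggregate is all that matters for the group sum).
The 5 free-riders keep 10 each, adding 50. Group total = 50 + 110.00 = 160.00.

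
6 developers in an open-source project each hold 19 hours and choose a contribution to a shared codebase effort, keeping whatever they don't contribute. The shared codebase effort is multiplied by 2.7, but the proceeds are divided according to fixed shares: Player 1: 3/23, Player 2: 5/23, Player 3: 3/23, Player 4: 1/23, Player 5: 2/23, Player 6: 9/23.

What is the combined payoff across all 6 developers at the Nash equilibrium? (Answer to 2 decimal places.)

Each unit j contributes comes back to j as 2.7 × (j's share), so j prefers to contribute only if that share exceeds 1/2.7 = 0.3704; otherwise keeping the unit dominates.
The only share above 0.3704 is Player 6's 9/23, contributing 19; the remaining 5 contribute 0. Total contributed: 19.
The shared codebase effort pays out 2.7 × 19 = 51.30 in total (split across the unequal shares, but the aggregate is all that matters for the group sum).
The 5 free-riders keep 19 each, adding 95. Group total = 95 + 51.30 = 146.30.

146.30 hours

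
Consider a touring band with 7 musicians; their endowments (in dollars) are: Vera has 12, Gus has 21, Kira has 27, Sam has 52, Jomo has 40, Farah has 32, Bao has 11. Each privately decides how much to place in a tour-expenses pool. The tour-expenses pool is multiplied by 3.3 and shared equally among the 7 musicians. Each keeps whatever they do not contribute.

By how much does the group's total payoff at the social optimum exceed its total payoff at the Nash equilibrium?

448.50 dollars

The private return per contributed unit is 3.3/7 = 0.4714 < 1 for every player regardless of endowment, so the Nash equilibrium is zero contribution and the group total is Σ E_j = 12 + 21 + 27 + 52 + 40 + 32 + 11 = 195.
Each contributed unit returns 3.300 to the group, so the social optimum is full contribution by everyone: group total = 3.300 × 195 = 643.50.
Efficiency loss = (3.300 − 1) × 195 = 448.50.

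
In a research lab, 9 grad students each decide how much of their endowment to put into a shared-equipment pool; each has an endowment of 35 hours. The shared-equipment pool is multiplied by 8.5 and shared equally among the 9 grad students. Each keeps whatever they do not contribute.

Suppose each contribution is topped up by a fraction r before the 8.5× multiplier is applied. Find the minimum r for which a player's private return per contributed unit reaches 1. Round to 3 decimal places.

With matching at rate r, one contributed unit becomes (1 + r) in the shared-equipment pool and returns 8.5 × (1 + r) / 9 to the contributor.
Setting this equal to 1: 1 + r = 9/8.5 = 1.0588.
So the minimum matching rate is r = 1.0588 − 1 = 0.059.

0.059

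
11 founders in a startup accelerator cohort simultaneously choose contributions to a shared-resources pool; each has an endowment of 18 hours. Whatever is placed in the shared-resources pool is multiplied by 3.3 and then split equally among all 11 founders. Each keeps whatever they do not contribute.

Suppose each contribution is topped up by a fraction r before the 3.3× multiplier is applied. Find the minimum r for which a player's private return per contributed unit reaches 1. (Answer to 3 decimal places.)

2.333

With matching at rate r, one contributed unit becomes (1 + r) in the shared-resources pool and returns 3.3 × (1 + r) / 11 to the contributor.
Setting this equal to 1: 1 + r = 11/3.3 = 3.3333.
So the minimum matching rate is r = 3.3333 − 1 = 2.333.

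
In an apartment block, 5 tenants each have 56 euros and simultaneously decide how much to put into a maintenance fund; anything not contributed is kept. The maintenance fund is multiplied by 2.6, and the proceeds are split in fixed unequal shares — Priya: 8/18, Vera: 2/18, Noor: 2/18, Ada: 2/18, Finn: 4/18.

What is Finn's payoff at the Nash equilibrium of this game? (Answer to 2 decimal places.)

Player j's private return per contributed unit is 2.6 × (j's share). Contributing is weakly dominant for j when that share is at least 1/2.6 = 0.3846, and contributing 0 is dominant otherwise.
Priya alone (share 8/18) is above the threshold, contributing 56; the remaining 4 contribute 0. Total contributed: 56.
Finn keeps 56 and receives 2.6 × 56 × 4/18 = 32.36 from the maintenance fund, for a payoff of 88.36.

88.36 euros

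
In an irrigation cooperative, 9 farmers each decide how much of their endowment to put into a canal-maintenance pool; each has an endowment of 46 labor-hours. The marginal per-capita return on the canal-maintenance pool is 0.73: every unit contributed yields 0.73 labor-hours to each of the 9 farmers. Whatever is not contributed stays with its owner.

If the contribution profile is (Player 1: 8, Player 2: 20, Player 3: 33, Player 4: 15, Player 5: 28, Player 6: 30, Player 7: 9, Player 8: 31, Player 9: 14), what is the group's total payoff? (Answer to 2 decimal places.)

1461.16 labor-hours

Total contributed: 8 + 20 + 33 + 15 + 28 + 30 + 9 + 31 + 14 = 188; total kept: 9 × 46 − 188 = 226.
The canal-maintenance pool pays out 0.73 × 9 × 188 = 1235.16 in aggregate.
Group total = 226 + 1235.16 = 1461.16.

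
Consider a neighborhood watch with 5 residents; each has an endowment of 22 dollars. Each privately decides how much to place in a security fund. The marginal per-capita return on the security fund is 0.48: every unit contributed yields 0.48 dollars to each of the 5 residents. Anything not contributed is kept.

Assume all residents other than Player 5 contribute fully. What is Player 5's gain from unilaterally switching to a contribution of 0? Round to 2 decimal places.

11.44 dollars

Switching from a contribution of 22 to 0 lets Player 5 keep an extra 22 dollars, but lowers the security fund by 22, which costs Player 5 their own share of that drop: 0.48 × 22 = 10.56.
Net gain = 22 − 10.56 = 11.44. The private return per contributed unit (0.48) is below 1, so free-riding is indeed the best response regardless of what the others do.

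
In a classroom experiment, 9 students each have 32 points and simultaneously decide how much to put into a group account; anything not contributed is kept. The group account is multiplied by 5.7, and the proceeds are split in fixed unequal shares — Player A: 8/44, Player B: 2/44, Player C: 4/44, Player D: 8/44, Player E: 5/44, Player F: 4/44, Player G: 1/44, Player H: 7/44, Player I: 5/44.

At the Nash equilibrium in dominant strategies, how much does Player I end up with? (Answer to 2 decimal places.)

73.45 points

Player j's private return per contributed unit is 5.7 × (j's share). Contributing is weakly dominant for j when that share is at least 1/5.7 = 0.1754, and contributing 0 is dominant otherwise.
The shares above 0.1754 belong to Player A and Player D, contributing 32 each; the remaining 7 contribute 0. Total contributed: 64.
Player I keeps 32 and receives 5.7 × 64 × 5/44 = 41.45 from the group account, for a payoff of 73.45.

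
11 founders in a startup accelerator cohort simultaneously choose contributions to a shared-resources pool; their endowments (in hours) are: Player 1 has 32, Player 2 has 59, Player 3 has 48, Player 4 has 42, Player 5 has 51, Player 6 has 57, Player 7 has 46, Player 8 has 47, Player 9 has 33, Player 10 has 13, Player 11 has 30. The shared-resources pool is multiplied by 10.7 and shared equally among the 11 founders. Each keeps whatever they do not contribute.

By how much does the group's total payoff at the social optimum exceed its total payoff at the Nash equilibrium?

4442.60 hours

The private return per contributed unit is 10.7/11 = 0.9727 < 1 for every player regardless of endowment, so the Nash equilibrium is zero contribution and the group total is Σ E_j = 32 + 59 + 48 + 42 + 51 + 57 + 46 + 47 + 33 + 13 + 30 = 458.
Each contributed unit returns 10.700 to the group, so the social optimum is full contribution by everyone: group total = 10.700 × 458 = 4900.60.
Efficiency loss = (10.700 − 1) × 458 = 4442.60.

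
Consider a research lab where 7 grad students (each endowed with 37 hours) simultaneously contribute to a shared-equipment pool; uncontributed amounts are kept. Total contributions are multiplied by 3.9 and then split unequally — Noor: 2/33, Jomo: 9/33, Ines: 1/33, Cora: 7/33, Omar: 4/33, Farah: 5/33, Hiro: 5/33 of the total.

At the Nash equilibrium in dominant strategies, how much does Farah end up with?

Player j's private return per contributed unit is 3.9 × (j's share). Contributing is weakly dominant for j when that share is at least 1/3.9 = 0.2564, and contributing 0 is dominant otherwise.
The only share above 0.2564 is Jomo's 9/33, contributing 37; the remaining 6 contribute 0. Total contributed: 37.
Farah keeps 37 and receives 3.9 × 37 × 5/33 = 21.86 from the shared-equipment pool, for a payoff of 58.86.

58.86 hours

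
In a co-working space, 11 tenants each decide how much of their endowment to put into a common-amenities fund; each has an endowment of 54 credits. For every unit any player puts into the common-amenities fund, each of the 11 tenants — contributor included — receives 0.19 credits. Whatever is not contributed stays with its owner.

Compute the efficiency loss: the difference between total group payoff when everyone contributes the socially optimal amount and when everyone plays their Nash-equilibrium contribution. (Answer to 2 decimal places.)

647.46 credits

The private return per contributed unit is 0.19 < 1, so contributing 0 is dominant for every player. At the Nash equilibrium everyone keeps their 54, and the group total is 11 × 54 = 594.
Each contributed unit returns 2.090 to the group as a whole (0.19 to each of 11 players), which exceeds 1, so the social optimum is full contribution: group total = 2.090 × 594 = 1241.46.
Efficiency loss = 1241.46 − 594 = 647.46.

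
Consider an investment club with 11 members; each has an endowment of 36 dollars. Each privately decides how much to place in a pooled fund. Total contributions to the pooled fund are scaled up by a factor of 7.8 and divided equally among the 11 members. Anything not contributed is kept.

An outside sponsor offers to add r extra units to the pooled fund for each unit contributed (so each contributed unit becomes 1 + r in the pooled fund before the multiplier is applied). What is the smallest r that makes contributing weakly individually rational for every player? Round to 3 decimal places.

With matching at rate r, one contributed unit becomes (1 + r) in the pooled fund and returns 7.8 × (1 + r) / 11 to the contributor.
Setting this equal to 1: 1 + r = 11/7.8 = 1.4103.
So the minimum matching rate is r = 1.4103 − 1 = 0.410.

0.410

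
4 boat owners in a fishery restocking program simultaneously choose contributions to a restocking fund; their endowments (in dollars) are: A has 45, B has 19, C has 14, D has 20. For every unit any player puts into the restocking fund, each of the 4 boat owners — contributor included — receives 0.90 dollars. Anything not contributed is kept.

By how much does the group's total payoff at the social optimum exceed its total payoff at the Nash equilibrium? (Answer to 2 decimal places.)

254.80 dollars

The private return per contributed unit is 0.90 < 1 for everyone, so the Nash equilibrium is zero contribution and the group total is Σ E_j = 45 + 19 + 14 + 20 = 98.
Each contributed unit returns 3.600 to the group, so the social optimum is full contribution by everyone: group total = 3.600 × 98 = 352.80.
Efficiency loss = (3.600 − 1) × 98 = 254.80.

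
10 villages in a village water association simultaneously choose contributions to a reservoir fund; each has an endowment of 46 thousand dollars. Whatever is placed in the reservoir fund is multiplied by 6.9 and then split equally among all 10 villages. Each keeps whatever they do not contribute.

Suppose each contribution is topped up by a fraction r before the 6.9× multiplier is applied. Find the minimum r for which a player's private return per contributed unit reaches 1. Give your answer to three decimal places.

0.449

With matching at rate r, one contributed unit becomes (1 + r) in the reservoir fund and returns 6.9 × (1 + r) / 10 to the contributor.
Setting this equal to 1: 1 + r = 10/6.9 = 1.4493.
So the minimum matching rate is r = 1.4493 − 1 = 0.449.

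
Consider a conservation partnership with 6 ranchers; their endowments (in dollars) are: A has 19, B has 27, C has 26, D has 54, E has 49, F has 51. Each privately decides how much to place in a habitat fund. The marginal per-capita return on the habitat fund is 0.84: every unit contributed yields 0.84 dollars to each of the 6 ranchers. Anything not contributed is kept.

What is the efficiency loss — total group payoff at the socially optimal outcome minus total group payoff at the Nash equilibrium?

The private return per contributed unit is 0.84 < 1 for everyone, so the Nash equilibrium is zero contribution and the group total is Σ E_j = 19 + 27 + 26 + 54 + 49 + 51 = 226.
Each contributed unit returns 5.040 to the group, so the social optimum is full contribution by everyone: group total = 5.040 × 226 = 1139.04.
Efficiency loss = (5.040 − 1) × 226 = 913.04.

913.04 dollars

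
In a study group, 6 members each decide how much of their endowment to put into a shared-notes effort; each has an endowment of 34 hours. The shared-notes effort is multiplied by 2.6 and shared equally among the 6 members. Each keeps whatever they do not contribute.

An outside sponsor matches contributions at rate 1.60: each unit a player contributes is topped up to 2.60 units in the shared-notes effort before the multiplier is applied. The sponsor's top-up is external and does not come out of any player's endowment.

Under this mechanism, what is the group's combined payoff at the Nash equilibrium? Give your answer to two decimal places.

1379.04 hours

The effective private return per unit is now 2.6 × 2.60 / 6 = 1.1267 > 1, so every player's dominant strategy flips to full contribution.
So the Nash equilibrium is full contribution by all 6; the group earns 2.6 × 2.60 × 204 = 1379.04.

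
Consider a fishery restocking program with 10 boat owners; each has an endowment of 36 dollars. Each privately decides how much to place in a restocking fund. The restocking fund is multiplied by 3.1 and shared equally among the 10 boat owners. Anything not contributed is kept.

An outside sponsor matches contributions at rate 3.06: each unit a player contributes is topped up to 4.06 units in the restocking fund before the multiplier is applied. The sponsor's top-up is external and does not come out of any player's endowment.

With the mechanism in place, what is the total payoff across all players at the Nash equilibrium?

Under the mechanism each unit contributed yields 3.1 × 4.06 / 10 = 1.2586 back to its contributor per unit of net cost, which exceeds 1, making full contribution the dominant choice for everyone.
At the Nash equilibrium everyone contributes 36. Group total payoff = 3.1 × 4.06 × 360 = 4530.96.

4530.96 dollars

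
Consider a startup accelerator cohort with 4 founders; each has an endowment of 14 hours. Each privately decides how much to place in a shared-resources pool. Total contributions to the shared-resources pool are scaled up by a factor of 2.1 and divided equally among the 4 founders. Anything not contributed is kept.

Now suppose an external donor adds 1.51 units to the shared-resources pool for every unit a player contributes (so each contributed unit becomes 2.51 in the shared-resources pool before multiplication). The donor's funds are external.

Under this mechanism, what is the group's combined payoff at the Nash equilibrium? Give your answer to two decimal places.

295.18 hours

Under the mechanism each unit contributed yields 2.1 × 2.51 / 4 = 1.3178 back to its contributor per unit of net cost, which exceeds 1, making full contribution the dominant choice for everyone.
So the Nash equilibrium is full contribution by all 4; the group earns 2.1 × 2.51 × 56 = 295.18.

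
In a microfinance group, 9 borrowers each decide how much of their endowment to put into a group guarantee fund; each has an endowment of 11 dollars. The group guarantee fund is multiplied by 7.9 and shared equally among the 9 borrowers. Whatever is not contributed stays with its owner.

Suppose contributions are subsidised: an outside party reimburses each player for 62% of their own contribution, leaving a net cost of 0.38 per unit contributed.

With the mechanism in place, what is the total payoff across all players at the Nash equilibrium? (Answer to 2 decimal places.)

The effective private return per unit is now (7.9/9) / 0.38 = 2.3099 > 1, so every player's dominant strategy flips to full contribution.
So the Nash equilibrium is full contribution by all 9; the group earns 9 × (11 × 0.62 + 7.9 × 11) = 843.48.

843.48 dollars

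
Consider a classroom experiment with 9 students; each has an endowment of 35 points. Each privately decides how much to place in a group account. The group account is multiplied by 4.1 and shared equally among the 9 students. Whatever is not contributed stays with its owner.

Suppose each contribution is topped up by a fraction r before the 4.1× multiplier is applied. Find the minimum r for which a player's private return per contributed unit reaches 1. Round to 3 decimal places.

With matching at rate r, one contributed unit becomes (1 + r) in the group account and returns 4.1 × (1 + r) / 9 to the contributor.
Setting this equal to 1: 1 + r = 9/4.1 = 2.1951.
So the minimum matching rate is r = 2.1951 − 1 = 1.195.

1.195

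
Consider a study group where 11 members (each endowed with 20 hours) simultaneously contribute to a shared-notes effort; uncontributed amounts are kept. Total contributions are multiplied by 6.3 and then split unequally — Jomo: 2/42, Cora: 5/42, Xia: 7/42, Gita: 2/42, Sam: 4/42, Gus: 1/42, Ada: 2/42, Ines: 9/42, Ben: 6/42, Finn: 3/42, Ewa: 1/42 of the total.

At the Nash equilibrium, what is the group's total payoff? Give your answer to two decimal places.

432.00 hours

Each unit j contributes comes back to j as 6.3 × (j's share), so j prefers to contribute only if that share exceeds 1/6.3 = 0.1587; otherwise keeping the unit dominates.
Xia and Ines are above the threshold, contributing 20 each; the remaining 9 contribute 0. Total contributed: 40.
The shared-notes effort pays out 6.3 × 40 = 252.00 in total (split across the unequal shares, but the aggregate is all that matters for the group sum).
The 9 free-riders keep 20 each, adding 180. Group total = 180 + 252.00 = 432.00.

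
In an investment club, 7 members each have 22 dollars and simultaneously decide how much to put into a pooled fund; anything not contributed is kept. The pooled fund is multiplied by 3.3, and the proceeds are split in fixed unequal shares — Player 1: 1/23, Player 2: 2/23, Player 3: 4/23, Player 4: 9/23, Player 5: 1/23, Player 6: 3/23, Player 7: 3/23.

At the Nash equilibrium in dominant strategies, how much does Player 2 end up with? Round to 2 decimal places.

28.31 dollars

Each unit j contributes comes back to j as 3.3 × (j's share), so j prefers to contribute only if that share exceeds 1/3.3 = 0.3030; otherwise keeping the unit dominates.
The only share above 0.3030 is Player 4's 9/23, contributing 22; the remaining 6 contribute 0. Total contributed: 22.
Player 2 keeps 22 and receives 3.3 × 22 × 2/23 = 6.31 from the pooled fund, for a payoff of 28.31.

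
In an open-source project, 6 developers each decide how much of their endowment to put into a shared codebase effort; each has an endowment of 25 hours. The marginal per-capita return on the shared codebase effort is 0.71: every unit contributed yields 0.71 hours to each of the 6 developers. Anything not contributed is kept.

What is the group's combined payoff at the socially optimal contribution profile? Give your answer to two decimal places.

Each contributed unit returns 4.260 to the group as a whole (0.71 to each of 6 players), which exceeds 1, so the social optimum is full contribution: group total = 4.260 × 150 = 639.00.

639.00 hours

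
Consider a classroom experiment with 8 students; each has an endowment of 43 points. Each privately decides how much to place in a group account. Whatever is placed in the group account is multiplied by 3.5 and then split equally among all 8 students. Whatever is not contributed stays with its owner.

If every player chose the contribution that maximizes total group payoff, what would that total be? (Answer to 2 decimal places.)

1204.00 points

Each contributed unit returns 3.500 to the group as a whole (0.4375 to each of 8 players), which exceeds 1, so the social optimum is full contribution: group total = 3.500 × 344 = 1204.00.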